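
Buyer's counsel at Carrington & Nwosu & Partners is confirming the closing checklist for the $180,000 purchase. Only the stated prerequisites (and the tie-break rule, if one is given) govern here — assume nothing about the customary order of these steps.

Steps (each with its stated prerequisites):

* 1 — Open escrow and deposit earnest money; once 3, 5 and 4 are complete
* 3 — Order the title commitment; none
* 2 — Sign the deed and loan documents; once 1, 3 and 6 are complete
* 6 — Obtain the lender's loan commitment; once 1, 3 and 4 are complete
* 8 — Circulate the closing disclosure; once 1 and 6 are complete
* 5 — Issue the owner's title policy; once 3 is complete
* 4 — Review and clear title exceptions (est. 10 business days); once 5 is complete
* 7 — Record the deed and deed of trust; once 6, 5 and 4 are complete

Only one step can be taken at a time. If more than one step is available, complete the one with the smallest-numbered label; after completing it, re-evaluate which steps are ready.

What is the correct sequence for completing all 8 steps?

3 → 5 → 4 → 1 → 6 → 2 → 7 → 8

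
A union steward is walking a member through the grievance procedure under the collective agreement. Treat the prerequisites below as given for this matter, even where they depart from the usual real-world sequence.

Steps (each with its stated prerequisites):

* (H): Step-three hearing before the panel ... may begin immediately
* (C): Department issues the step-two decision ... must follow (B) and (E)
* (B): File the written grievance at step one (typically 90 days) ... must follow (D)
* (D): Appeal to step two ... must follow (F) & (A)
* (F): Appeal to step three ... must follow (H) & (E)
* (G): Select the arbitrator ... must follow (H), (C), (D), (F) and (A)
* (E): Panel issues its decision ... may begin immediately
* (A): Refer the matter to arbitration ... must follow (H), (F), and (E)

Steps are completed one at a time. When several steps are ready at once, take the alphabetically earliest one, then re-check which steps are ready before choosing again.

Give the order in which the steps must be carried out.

(E) and (H) have no prerequisites; (E) has the earlier label, so (E) is first.
That leaves (H) as the only ready step → (H).
That leaves (F) as the only ready step → (F).
(A) needed (E), (F) and (H), now all done → (A).
(D) is the only step now ready → (D).
Next only (B) has its prerequisites met → (B).
Next only (C) has its prerequisites met → (C).
(G) needed (A), (C), (D), (F) and (H), now all done → (G).

(E) → (H) → (F) → (A) → (D) → (B) → (C) → (G)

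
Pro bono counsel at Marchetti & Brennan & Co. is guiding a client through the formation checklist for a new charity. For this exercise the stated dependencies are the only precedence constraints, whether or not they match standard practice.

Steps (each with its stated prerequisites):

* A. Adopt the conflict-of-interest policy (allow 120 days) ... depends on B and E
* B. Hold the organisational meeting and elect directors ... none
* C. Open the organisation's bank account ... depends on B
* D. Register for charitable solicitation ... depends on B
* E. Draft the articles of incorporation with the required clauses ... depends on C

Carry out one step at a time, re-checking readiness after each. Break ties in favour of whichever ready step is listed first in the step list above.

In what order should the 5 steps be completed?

B has no prerequisites → B first.
C and D are both available; C is listed earlier → C.
E now also ready, so the ready set is {D, E}; D is listed earlier → D.
That leaves E as the only ready step → E.
Next only A has its prerequisites met → A.

B, C, D, E, A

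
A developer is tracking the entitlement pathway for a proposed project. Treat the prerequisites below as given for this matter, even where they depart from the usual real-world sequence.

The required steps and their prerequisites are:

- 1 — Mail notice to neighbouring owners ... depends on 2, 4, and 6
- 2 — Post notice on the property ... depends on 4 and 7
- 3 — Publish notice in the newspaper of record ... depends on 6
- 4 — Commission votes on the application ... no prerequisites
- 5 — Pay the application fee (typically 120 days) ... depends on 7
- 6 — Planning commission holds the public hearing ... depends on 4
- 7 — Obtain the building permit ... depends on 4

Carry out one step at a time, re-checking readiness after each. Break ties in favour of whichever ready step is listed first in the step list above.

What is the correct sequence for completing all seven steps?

4 6 3 7 2 1 5

Only 4 has no prerequisites, so it is first.
6 and 7 are both available; 6 is listed earlier → 6.
3 now also ready, so the ready set is {3, 7}; 3 is listed earlier → 3.
7 needed 4, now all done → 7.
2 and 5 are both available; 2 is listed earlier → 2.
1 now also ready, so the ready set is {1, 5}; 1 is listed earlier → 1.
5 needed 7, now all done → 5.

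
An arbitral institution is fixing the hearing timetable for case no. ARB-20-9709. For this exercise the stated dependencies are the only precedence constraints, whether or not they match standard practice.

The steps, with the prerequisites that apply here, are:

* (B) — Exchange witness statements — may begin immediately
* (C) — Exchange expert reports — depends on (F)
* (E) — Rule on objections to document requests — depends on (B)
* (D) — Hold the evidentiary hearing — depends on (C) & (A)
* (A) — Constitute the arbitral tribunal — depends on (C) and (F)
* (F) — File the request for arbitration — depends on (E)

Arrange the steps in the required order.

(B) (E) (F) (C) (A) (D)

(B) is the only step with nothing outstanding, so it goes first.
That leaves (E) as the only ready step → (E).
That leaves (F) as the only ready step → (F).
(C) needed (F), now all done → (C).
(A) needed (C) and (F), now all done → (A).
Next only (D) has its prerequisites met → (D).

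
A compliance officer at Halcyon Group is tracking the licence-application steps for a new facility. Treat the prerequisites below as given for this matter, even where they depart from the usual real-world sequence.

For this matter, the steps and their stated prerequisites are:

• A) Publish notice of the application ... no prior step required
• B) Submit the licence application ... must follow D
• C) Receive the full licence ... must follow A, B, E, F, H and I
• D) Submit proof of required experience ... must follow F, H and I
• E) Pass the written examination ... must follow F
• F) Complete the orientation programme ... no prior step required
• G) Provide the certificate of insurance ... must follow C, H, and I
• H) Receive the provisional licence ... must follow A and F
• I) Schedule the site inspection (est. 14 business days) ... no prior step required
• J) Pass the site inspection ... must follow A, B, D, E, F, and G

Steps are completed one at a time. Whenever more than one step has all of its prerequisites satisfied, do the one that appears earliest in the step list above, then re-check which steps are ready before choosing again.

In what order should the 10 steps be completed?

A, F and I have no prerequisites; A is listed earlier, so A is first.
F and I are both available; F is listed earlier → F.
Now E, H and I have their prerequisites met. E is listed earlier, so E next.
Now H and I have their prerequisites met. H is listed earlier, so H next.
I is the only step now ready → I.
D needed F, H and I, now all done → D.
B is the only step now ready → B.
That leaves C as the only ready step → C.
G needed C, H and I, now all done → G.
J is the only step now ready → J.

A F E H I D B C G J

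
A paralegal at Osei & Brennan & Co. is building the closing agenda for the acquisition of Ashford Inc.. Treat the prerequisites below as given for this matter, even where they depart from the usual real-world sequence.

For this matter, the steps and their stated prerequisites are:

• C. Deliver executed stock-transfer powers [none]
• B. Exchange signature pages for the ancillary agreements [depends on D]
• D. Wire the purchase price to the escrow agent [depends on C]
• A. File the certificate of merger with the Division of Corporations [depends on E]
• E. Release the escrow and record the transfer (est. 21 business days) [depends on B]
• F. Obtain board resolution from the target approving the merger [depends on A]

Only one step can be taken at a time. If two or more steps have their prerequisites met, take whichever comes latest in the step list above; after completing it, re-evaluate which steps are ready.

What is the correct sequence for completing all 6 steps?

C, D, B, E, A, F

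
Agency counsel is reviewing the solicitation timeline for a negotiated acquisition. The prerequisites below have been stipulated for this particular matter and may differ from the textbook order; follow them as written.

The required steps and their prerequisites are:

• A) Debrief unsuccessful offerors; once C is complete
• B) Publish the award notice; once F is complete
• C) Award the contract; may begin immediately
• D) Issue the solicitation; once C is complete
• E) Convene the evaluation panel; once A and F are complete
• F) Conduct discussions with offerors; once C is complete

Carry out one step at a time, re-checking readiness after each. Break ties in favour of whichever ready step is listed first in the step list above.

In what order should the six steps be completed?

C has no prerequisites → C first.
Ready: A, D and F. A is listed earlier → A.
Ready: D and F. D is listed earlier → D.
F is the only step now ready → F.
B and E are both available; B is listed earlier → B.
E is the only step now ready → E.

C → A → D → F → B → E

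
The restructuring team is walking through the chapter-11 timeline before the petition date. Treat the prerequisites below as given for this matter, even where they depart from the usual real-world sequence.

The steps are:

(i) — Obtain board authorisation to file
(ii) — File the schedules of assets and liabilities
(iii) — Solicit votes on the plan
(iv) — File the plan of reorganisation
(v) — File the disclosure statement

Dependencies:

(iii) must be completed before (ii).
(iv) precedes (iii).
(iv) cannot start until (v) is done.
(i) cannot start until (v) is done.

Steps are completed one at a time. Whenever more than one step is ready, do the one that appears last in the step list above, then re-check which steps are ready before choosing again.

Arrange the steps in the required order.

(v) → (iv) → (iii) → (ii) → (i)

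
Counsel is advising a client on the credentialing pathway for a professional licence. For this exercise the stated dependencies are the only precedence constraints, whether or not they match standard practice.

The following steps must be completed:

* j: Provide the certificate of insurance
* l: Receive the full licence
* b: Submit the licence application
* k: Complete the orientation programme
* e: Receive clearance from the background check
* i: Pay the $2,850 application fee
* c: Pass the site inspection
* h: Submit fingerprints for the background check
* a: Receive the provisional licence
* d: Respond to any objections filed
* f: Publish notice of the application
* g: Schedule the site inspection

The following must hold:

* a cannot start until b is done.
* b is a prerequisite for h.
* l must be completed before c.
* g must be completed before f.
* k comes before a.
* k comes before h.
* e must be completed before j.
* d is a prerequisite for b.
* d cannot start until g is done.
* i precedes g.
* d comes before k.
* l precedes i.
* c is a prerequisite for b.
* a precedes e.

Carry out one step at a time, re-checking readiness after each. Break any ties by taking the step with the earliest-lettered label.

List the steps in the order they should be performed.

l, c, i, g, d, b, f, k, a, e, h, j

Only l has no prerequisites, so it is first.
c and i are both available; c has the earlier label → c.
i needed l, now all done → i.
Next only g has its prerequisites met → g.
d and f are both available; d has the earlier label → d.
b and k now also ready, so the ready set is {b, f, k}; b has the earlier label → b.
f and k are both available; f has the earlier label → f.
k needed d, now all done → k.
a and h are both available; a has the earlier label → a.
Ready: e and h. e has the earlier label → e.
j now also ready, so the ready set is {h, j}; h has the earlier label → h.
j is the only step now ready → j.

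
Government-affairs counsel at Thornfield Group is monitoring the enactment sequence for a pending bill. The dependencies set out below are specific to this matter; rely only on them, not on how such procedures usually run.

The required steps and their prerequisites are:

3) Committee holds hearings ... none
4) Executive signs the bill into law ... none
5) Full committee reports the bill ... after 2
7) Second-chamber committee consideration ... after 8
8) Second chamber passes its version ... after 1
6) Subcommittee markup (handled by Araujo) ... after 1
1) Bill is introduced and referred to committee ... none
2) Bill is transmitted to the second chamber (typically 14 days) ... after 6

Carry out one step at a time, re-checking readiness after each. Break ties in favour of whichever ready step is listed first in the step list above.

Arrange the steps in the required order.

Nothing is required for 3, 4 and 1. 3 is listed earlier → 3 first.
Now 4 and 1 have their prerequisites met. 4 is listed earlier, so 4 next.
1 is the only step now ready → 1.
Ready: 8 and 6. 8 is listed earlier → 8.
7 now also ready, so the ready set is {7, 6}; 7 is listed earlier → 7.
6 needed 1, now all done → 6.
2 needed 6, now all done → 2.
5 needed 2, now all done → 5.

3 4 1 8 7 6 2 5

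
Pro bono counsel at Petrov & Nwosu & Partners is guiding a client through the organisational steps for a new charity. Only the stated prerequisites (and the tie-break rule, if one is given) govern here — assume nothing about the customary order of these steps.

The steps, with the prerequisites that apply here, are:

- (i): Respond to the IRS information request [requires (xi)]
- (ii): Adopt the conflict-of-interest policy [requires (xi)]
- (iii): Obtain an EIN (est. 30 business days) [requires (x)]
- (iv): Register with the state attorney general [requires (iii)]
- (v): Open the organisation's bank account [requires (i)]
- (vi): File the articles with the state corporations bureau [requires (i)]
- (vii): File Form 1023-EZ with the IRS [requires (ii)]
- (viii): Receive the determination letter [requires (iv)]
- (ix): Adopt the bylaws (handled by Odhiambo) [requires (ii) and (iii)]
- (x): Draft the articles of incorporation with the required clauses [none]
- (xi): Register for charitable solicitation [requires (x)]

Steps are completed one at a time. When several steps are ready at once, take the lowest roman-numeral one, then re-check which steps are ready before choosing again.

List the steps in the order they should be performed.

(x) → (iii) → (iv) → (viii) → (xi) → (i) → (ii) → (v) → (vi) → (vii) → (ix)

(x) is the only step with nothing outstanding, so it goes first.
Ready: (iii) and (xi). (iii) has the earlier label → (iii).
Ready: (iv) and (xi). (iv) has the earlier label → (iv).
(viii) now also ready, so the ready set is {(viii), (xi)}; (viii) has the earlier label → (viii).
(xi) needed (x), now all done → (xi).
Ready: (i) and (ii). (i) has the earlier label → (i).
(v) and (vi) now also ready, so the ready set is {(ii), (v), (vi)}; (ii) has the earlier label → (ii).
Now (v), (vi), (vii) and (ix) have their prerequisites met. (v) has the earlier label, so (v) next.
(vi), (vii) and (ix) are all available; (vi) has the earlier label → (vi).
Ready: (vii) and (ix). (vii) has the earlier label → (vii).
(ix) needed (ii) and (iii), now all done → (ix).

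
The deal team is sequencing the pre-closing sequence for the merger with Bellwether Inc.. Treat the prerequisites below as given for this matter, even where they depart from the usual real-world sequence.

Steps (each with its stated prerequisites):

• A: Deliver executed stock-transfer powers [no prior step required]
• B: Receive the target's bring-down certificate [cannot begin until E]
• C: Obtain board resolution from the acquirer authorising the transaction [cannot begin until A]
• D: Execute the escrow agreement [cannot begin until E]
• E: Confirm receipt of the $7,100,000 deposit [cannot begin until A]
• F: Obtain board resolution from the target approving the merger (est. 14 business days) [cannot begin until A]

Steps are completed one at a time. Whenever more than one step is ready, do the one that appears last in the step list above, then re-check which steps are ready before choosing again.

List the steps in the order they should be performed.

A, F, E, D, C, B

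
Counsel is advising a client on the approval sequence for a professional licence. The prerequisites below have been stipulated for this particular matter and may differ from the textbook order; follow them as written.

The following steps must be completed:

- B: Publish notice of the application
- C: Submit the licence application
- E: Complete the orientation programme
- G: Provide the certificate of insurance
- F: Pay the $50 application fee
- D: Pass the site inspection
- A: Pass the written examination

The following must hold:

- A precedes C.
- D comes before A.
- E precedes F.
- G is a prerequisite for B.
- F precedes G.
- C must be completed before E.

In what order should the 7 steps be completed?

D, A, C, E, F, G, B

D is the only step with nothing outstanding, so it goes first.
A is the only step now ready → A.
C needed A, now all done → C.
E needed C, now all done → E.
F needed E, now all done → F.
G needed F, now all done → G.
B is the only step now ready → B.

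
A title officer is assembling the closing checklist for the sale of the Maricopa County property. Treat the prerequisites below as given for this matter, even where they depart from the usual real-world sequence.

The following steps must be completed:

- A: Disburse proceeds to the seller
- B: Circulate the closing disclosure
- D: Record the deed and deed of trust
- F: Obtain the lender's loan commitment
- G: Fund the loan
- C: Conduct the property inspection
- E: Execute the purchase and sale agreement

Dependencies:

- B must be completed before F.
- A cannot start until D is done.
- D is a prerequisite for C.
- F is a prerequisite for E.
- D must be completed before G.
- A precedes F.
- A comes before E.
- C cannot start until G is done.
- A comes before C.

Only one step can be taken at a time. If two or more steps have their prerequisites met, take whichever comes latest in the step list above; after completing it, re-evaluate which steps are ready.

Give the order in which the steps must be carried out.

D G B A C F E

Nothing is required for D and B. D is listed later → D first.
G and A now also ready, so the ready set is {G, B, A}; G is listed later → G.
Ready: B and A. B is listed later → B.
A needed D, now all done → A.
C and F are both available; C is listed later → C.
F needed B and A, now all done → F.
Next only E has its prerequisites met → E.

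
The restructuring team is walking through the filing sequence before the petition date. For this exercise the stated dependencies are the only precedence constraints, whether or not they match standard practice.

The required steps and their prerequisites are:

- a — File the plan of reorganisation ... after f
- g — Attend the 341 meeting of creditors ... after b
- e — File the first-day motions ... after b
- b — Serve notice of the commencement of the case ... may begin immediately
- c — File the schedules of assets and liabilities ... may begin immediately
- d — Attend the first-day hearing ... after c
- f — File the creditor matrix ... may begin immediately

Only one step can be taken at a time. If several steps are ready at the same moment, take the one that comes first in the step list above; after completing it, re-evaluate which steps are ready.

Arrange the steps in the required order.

b, c and f have no prerequisites; b is listed earlier, so b is first.
Ready: g, e, c and f. g is listed earlier → g.
Now e, c and f have their prerequisites met. e is listed earlier, so e next.
Ready: c and f. c is listed earlier → c.
d and f are both available; d is listed earlier → d.
Next only f has its prerequisites met → f.
That leaves a as the only ready step → a.

b → g → e → c → d → f → a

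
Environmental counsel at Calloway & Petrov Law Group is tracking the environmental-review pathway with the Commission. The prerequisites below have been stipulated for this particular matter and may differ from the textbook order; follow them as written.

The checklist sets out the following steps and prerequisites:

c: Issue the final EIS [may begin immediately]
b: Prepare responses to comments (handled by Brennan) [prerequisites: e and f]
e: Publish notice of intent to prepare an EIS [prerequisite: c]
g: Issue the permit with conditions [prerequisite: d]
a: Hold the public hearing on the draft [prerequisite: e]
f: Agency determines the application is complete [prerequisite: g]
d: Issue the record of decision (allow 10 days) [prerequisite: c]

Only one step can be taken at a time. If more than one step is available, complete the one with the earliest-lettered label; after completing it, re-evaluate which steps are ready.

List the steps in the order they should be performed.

c, d, e, a, g, f, b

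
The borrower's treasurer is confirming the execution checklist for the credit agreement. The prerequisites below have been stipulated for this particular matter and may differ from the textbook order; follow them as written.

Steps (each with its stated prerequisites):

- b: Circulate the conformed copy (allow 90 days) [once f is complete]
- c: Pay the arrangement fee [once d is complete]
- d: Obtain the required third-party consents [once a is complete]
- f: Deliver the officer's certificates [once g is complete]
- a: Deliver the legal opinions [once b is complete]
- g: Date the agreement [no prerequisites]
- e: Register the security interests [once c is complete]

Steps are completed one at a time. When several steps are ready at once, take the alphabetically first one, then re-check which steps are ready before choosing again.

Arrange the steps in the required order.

Only g has no prerequisites, so it is first.
f needed g, now all done → f.
b needed f, now all done → b.
a needed b, now all done → a.
Next only d has its prerequisites met → d.
c needed d, now all done → c.
e needed c, now all done → e.

g → f → b → a → d → c → e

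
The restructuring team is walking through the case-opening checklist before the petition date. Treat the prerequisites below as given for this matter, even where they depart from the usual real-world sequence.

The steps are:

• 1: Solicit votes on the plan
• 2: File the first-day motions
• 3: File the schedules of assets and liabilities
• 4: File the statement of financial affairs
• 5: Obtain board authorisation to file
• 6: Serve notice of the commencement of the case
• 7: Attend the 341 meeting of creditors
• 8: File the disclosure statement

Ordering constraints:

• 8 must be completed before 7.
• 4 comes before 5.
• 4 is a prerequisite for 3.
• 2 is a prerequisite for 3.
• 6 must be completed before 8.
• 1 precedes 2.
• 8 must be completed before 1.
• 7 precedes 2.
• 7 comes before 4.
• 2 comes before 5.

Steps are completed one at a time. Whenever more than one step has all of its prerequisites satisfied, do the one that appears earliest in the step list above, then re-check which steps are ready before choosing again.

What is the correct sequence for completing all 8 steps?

6, 8, 1, 7, 2, 4, 3, 5

6 is the only step with nothing outstanding, so it goes first.
8 needed 6, now all done → 8.
Now 1 and 7 have their prerequisites met. 1 is listed earlier, so 1 next.
Next only 7 has its prerequisites met → 7.
Now 2 and 4 have their prerequisites met. 2 is listed earlier, so 2 next.
Next only 4 has its prerequisites met → 4.
Now 3 and 5 have their prerequisites met. 3 is listed earlier, so 3 next.
Next only 5 has its prerequisites met → 5.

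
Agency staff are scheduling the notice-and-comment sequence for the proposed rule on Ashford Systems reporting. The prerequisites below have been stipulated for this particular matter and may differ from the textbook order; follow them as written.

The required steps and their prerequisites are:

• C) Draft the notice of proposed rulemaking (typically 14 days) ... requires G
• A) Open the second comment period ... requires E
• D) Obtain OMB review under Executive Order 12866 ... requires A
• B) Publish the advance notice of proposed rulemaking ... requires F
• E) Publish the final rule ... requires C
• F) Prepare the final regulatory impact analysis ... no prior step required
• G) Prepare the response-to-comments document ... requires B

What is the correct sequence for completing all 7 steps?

Only F has no prerequisites, so it is first.
B needed F, now all done → B.
G needed B, now all done → G.
C needed G, now all done → C.
E needed C, now all done → E.
A needed E, now all done → A.
That leaves D as the only ready step → D.

F B G C E A D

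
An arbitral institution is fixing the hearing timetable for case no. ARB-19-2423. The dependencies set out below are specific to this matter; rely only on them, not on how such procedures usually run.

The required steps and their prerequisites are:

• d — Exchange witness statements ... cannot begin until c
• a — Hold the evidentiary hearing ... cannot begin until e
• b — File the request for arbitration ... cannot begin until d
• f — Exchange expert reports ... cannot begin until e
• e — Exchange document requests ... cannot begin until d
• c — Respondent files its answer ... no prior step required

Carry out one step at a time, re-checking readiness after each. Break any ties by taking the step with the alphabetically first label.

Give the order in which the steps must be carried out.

c d b e a f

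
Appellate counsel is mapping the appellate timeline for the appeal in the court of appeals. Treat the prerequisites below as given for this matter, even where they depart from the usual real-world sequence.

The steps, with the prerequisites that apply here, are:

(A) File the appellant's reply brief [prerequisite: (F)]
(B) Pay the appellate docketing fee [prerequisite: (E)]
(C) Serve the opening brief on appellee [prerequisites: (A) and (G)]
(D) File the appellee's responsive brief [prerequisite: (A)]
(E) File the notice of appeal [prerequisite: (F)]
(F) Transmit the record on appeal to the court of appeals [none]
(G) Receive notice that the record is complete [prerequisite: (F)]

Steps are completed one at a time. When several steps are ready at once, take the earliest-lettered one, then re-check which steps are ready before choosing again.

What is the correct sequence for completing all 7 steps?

(F) has no prerequisites → (F) first.
Now (A), (E) and (G) have their prerequisites met. (A) has the earlier label, so (A) next.
(D), (E) and (G) are all available; (D) has the earlier label → (D).
Now (E) and (G) have their prerequisites met. (E) has the earlier label, so (E) next.
Now (B) and (G) have their prerequisites met. (B) has the earlier label, so (B) next.
Next only (G) has its prerequisites met → (G).
(C) is the only step now ready → (C).

(F) (A) (D) (E) (B) (G) (C)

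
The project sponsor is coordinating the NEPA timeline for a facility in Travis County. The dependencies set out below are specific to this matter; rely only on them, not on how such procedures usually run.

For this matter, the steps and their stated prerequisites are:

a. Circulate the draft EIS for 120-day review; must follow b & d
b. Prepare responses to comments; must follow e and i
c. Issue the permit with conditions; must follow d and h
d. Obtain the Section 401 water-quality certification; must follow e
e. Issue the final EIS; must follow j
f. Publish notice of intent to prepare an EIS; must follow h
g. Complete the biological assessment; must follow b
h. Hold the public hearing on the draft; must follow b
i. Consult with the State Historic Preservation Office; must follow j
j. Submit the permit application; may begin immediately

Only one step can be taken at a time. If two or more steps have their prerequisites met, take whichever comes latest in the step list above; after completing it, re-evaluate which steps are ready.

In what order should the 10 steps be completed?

j is the only step with nothing outstanding, so it goes first.
Ready: i and e. i is listed later → i.
e is the only step now ready → e.
Now d and b have their prerequisites met. d is listed later, so d next.
b needed i and e, now all done → b.
Now h, g and a have their prerequisites met. h is listed later, so h next.
Ready: g, f, c and a. g is listed later → g.
Now f, c and a have their prerequisites met. f is listed later, so f next.
Now c and a have their prerequisites met. c is listed later, so c next.
a is the only step now ready → a.

j i e d b h g f c a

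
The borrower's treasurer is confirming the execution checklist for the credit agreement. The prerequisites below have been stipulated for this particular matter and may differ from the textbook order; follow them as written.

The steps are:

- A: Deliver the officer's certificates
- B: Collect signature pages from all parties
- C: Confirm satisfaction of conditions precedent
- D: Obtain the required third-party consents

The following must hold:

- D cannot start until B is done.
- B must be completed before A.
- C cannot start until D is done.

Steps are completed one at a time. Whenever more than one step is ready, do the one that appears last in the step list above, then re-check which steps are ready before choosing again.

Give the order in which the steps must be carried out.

B is the only step with nothing outstanding, so it goes first.
D and A are both available; D is listed later → D.
C now also ready, so the ready set is {C, A}; C is listed later → C.
A needed B, now all done → A.

B, D, C, A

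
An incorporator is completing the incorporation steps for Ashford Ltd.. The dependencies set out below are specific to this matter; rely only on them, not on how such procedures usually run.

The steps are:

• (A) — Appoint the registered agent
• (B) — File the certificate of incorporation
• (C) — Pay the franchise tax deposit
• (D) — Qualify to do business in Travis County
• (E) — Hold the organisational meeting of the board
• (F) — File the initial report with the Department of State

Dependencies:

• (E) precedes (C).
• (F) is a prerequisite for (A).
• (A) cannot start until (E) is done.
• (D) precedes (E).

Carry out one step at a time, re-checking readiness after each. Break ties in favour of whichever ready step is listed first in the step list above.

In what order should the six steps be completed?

(B), (D), (E), (C), (F), (A)

Nothing is required for (B), (D) and (F). (B) is listed earlier → (B) first.
Ready: (D) and (F). (D) is listed earlier → (D).
(E) now also ready, so the ready set is {(E), (F)}; (E) is listed earlier → (E).
(C) now also ready, so the ready set is {(C), (F)}; (C) is listed earlier → (C).
Next only (F) has its prerequisites met → (F).
That leaves (A) as the only ready step → (A).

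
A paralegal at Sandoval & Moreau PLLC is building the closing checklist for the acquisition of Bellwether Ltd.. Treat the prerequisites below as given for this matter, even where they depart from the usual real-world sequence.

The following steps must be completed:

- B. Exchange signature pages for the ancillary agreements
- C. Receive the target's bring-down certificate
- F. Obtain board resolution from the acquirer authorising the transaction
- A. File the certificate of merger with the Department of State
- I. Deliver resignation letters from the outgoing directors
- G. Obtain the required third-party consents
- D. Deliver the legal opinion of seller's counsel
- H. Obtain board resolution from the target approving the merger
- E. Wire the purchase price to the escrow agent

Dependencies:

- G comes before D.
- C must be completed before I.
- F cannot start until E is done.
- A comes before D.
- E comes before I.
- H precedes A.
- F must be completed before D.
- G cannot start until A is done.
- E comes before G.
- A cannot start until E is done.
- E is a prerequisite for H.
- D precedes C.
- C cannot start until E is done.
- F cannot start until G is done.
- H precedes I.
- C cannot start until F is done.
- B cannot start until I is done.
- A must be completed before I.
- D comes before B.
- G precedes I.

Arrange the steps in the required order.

E → H → A → G → F → D → C → I → B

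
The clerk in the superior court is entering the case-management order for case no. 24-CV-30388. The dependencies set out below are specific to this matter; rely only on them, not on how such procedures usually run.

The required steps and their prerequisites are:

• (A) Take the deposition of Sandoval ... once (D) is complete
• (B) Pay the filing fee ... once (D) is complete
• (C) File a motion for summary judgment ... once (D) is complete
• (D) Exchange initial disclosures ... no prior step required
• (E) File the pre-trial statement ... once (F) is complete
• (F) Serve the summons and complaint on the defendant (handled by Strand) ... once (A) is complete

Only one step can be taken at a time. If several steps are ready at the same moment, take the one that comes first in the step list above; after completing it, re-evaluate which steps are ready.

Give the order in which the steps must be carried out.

(D) (A) (B) (C) (F) (E)

(D) is the only step with nothing outstanding, so it goes first.
Ready: (A), (B) and (C). (A) is listed earlier → (A).
Ready: (B), (C) and (F). (B) is listed earlier → (B).
Ready: (C) and (F). (C) is listed earlier → (C).
(F) is the only step now ready → (F).
(E) needed (F), now all done → (E).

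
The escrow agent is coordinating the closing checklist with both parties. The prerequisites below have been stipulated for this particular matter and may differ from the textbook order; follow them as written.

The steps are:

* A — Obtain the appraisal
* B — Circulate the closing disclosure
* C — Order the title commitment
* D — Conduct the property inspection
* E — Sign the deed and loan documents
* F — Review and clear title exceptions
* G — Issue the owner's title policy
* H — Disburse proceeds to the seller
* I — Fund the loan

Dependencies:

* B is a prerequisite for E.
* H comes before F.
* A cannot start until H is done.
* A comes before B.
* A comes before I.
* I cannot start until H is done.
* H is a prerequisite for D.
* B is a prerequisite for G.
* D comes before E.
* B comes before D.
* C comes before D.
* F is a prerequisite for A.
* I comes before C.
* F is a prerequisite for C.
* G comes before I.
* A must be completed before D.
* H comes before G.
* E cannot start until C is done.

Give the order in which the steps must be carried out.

H has no prerequisites → H first.
That leaves F as the only ready step → F.
A is the only step now ready → A.
B needed A, now all done → B.
G is the only step now ready → G.
That leaves I as the only ready step → I.
Next only C has its prerequisites met → C.
D needed A, B, C and H, now all done → D.
E is the only step now ready → E.

H F A B G I C D E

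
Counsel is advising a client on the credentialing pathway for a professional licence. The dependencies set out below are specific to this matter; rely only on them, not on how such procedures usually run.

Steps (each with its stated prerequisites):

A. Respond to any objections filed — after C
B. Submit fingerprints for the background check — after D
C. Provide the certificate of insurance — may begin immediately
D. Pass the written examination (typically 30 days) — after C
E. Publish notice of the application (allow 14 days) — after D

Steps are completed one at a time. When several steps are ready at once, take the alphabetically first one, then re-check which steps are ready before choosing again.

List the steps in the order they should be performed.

C, A, D, B, E

C has no prerequisites → C first.
Ready: A and D. A has the earlier label → A.
That leaves D as the only ready step → D.
Now B and E have their prerequisites met. B has the earlier label, so B next.
E needed D, now all done → E.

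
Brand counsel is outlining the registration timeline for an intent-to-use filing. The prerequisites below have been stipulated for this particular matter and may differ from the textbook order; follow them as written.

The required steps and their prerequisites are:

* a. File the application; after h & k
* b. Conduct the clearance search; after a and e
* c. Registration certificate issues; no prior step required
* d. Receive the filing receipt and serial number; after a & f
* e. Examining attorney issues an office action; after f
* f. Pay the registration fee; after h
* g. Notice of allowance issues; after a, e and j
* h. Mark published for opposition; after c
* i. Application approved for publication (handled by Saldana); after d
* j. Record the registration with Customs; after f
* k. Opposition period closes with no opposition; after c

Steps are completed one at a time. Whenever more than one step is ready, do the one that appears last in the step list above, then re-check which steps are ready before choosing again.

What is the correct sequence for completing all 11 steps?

c, k, h, f, j, e, a, g, d, i, b

c has no prerequisites → c first.
Now k and h have their prerequisites met. k is listed later, so k next.
h needed c, now all done → h.
Now f and a have their prerequisites met. f is listed later, so f next.
Ready: j, e and a. j is listed later → j.
Ready: e and a. e is listed later → e.
Next only a has its prerequisites met → a.
g, d and b are all available; g is listed later → g.
d and b are both available; d is listed later → d.
Ready: i and b. i is listed later → i.
Next only b has its prerequisites met → b.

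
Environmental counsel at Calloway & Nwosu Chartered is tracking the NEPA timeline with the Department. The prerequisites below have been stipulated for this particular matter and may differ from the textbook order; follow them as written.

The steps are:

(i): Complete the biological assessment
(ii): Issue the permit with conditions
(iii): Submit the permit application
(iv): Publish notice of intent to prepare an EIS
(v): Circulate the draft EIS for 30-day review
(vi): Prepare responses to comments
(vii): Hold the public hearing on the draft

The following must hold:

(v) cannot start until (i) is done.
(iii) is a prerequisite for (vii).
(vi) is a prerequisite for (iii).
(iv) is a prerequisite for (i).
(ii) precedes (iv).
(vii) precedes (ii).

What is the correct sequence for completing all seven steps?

(vi), (iii), (vii), (ii), (iv), (i), (v)

(vi) has no prerequisites → (vi) first.
Next only (iii) has its prerequisites met → (iii).
(vii) is the only step now ready → (vii).
That leaves (ii) as the only ready step → (ii).
Next only (iv) has its prerequisites met → (iv).
(i) is the only step now ready → (i).
Next only (v) has its prerequisites met → (v).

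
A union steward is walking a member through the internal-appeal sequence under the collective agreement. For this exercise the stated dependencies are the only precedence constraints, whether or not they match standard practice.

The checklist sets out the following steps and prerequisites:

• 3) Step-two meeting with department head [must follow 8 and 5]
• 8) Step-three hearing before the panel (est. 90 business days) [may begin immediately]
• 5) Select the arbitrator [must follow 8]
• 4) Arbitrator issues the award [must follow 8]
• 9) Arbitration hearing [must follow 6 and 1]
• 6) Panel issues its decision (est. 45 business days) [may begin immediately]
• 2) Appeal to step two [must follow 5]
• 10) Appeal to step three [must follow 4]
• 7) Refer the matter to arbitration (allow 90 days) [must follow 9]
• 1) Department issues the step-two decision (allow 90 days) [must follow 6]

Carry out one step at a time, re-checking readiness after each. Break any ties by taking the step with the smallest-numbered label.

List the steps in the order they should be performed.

6, 1, 8, 4, 5, 2, 3, 9, 7, 10

6 and 8 have no prerequisites; 6 has the earlier label, so 6 is first.
1 now also ready, so the ready set is {1, 8}; 1 has the earlier label → 1.
Ready: 8 and 9. 8 has the earlier label → 8.
4 and 5 now also ready, so the ready set is {4, 5, 9}; 4 has the earlier label → 4.
10 now also ready, so the ready set is {5, 9, 10}; 5 has the earlier label → 5.
2 and 3 now also ready, so the ready set is {2, 3, 9, 10}; 2 has the earlier label → 2.
3, 9 and 10 are all available; 3 has the earlier label → 3.
9 and 10 are both available; 9 has the earlier label → 9.
7 now also ready, so the ready set is {7, 10}; 7 has the earlier label → 7.
10 needed 4, now all done → 10.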